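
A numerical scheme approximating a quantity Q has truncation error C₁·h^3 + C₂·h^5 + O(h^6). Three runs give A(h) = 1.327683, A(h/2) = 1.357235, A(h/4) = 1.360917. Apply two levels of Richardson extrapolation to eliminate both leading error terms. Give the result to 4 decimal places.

First eliminate the h^3 term (factor 2^3 = 8):
  B₁ = (8·1.357235 − 1.327683)/7 = 1.361457
  B₂ = (8·1.360917 − 1.357235)/7 = 1.361443
Then eliminate the h^5 term (factor 2^5 = 32):
  (32·1.361443 − 1.361457)/31 = 1.361443

1.3614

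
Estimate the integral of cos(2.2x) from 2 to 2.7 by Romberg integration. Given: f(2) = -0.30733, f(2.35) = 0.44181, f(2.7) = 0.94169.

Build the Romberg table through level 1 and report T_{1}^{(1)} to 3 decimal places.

0.280

T_{0}^{(0)} (trapezoid, 1 panel, h=0.7000): 0.22203
T_{1}^{(0)} (trapezoid, 2 panels, h=0.3500): 0.26565
T_{1}^{(1)} = 0.26565 + (0.26565 − 0.22203)/3 = 0.28019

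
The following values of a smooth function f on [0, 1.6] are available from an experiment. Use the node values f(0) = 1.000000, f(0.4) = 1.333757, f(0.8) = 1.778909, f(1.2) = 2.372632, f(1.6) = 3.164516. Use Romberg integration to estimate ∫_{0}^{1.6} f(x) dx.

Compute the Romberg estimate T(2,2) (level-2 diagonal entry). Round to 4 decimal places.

3.0063

T(0,0) (trapezoid, 1 panel, h=1.6000): 3.331613
T(1,0) (trapezoid, 2 panels, h=0.8000): 3.088934
T(2,0) (trapezoid, 4 panels, h=0.4000): 3.027022
T(1,1) = 3.088934 + (3.088934 − 3.331613)/3 = 3.008041
T(2,1) = 3.027022 + (3.027022 − 3.088934)/3 = 3.006385
T(2,2) = 3.006385 + (3.006385 − 3.008041)/15 = 3.006275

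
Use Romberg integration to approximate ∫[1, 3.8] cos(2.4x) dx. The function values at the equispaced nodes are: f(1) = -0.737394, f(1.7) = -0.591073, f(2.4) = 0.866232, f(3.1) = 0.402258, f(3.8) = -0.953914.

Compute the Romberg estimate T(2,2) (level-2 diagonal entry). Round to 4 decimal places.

T(0,0) (trapezoid, 1 panel, h=2.8000): -2.367831
T(1,0) (trapezoid, 2 panels, h=1.4000): 0.028809
T(2,0) (trapezoid, 4 panels, h=0.7000): -0.117766
T(1,1) = 0.028809 + (0.028809 − (-2.367831))/3 = 0.827689
T(2,1) = -0.117766 + (-0.117766 − 0.028809)/3 = -0.166624
T(2,2) = -0.166624 + (-0.166624 − 0.827689)/15 = -0.232912

-0.2329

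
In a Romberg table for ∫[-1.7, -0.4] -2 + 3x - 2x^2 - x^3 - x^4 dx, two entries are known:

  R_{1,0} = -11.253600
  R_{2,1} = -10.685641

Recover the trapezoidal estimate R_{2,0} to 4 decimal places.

From R_{2,1} = (4·R_{2,0} − R_{1,0})/3, solve for R_{2,0}:
4·R_{2,0} = 3·(-10.685641) + (-11.253600) = -43.310523
R_{2,0} = -10.827631

-10.8276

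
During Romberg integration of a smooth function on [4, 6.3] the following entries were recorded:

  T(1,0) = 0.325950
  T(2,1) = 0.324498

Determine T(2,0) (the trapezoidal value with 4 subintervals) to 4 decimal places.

0.3249

From T(2,1) = (4·T(2,0) − T(1,0))/3, solve for T(2,0):
4·T(2,0) = 3·0.324498 + 0.325950 = 1.299444
T(2,0) = 0.324861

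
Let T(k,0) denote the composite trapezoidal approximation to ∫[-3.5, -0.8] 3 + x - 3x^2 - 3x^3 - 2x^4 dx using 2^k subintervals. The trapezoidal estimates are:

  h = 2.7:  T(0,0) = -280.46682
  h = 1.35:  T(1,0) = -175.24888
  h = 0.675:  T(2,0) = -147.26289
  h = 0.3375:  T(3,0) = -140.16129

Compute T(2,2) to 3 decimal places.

-137.785

Richardson extrapolation on the trapezoidal column (denominator 4−1=3):
T(1,1) = -175.24888 + (-175.24888 − (-280.46682))/3 = -140.17623
T(2,1) = -147.26289 + (-147.26289 − (-175.24888))/3 = -137.93423
T(2,2) = (16·(-137.93423) − (-140.17623)) / 15 = -137.78476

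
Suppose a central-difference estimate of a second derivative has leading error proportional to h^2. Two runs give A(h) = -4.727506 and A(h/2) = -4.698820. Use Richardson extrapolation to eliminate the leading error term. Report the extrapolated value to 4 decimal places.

Extrapolated value = (4·A(h/2) − A(h)) / (4 − 1)
= (4·(-4.698820) − (-4.727506)) / 3
= -14.067774 / 3 = -4.689258

-4.6893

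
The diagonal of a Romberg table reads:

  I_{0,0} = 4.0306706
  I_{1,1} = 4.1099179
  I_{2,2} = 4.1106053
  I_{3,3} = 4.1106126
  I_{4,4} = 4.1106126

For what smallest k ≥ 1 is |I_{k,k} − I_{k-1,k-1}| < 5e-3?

|I_{1,1} − I_{0,0}| = 0.0792473 ≥ 5e-3
|I_{2,2} − I_{1,1}| = 0.0006874 < 5e-3

k = 2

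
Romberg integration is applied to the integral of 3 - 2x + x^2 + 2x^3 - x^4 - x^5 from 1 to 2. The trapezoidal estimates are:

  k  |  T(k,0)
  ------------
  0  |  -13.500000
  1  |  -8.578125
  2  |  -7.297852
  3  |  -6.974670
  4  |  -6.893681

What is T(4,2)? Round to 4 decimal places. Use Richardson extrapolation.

-6.8667

Richardson extrapolation on the trapezoidal column (denominator 4−1=3):
T(3,1) = (4·(-6.974670) − (-7.297852)) / 3 = -6.866943
T(4,1) = (4·(-6.893681) − (-6.974670)) / 3 = -6.866685
T(4,2) = -6.866685 + (-6.866685 − (-6.866943))/15 = -6.866668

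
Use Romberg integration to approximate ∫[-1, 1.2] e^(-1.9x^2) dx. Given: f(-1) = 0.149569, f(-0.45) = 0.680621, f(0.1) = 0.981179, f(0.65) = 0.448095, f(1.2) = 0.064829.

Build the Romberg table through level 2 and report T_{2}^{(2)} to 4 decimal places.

T_{0}^{(0)} (trapezoid, 1 panel, h=2.2000): 0.235838
T_{1}^{(0)} (trapezoid, 2 panels, h=1.1000): 1.197216
T_{2}^{(0)} (trapezoid, 4 panels, h=0.5500): 1.219402
T_{1}^{(1)} = 1.197216 + (1.197216 − 0.235838)/3 = 1.517675
T_{2}^{(1)} = 1.219402 + (1.219402 − 1.197216)/3 = 1.226797
T_{2}^{(2)} = 1.226797 + (1.226797 − 1.517675)/15 = 1.207405

1.2074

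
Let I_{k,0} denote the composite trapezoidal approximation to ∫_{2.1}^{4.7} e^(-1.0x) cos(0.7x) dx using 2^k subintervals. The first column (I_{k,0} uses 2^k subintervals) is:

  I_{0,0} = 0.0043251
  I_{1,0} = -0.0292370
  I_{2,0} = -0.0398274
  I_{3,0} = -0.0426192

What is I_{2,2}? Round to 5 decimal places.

I_{1,1} = -0.0292370 + (-0.0292370 − 0.0043251)/3 = -0.0404244
I_{2,1} = -0.0398274 + (-0.0398274 − (-0.0292370))/3 = -0.0433575
I_{2,2} = -0.0433575 + (-0.0433575 − (-0.0404244))/15 = -0.0435530

-0.04355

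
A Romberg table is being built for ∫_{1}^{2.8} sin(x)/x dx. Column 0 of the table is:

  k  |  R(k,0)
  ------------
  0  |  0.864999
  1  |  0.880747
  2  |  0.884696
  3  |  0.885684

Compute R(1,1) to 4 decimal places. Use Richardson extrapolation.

0.8860

R(1,1) = (4·0.880747 − 0.864999) / 3 = 0.885996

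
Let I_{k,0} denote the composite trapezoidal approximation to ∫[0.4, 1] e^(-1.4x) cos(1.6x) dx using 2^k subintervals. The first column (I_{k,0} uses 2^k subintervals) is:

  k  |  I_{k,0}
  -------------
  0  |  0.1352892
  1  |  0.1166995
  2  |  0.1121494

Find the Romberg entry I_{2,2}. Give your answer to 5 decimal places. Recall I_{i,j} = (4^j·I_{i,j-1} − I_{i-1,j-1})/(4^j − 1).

Richardson extrapolation on the trapezoidal column (denominator 4−1=3):
I_{1,1} = 0.1166995 + (0.1166995 − 0.1352892)/3 = 0.1105029
I_{2,1} = (4·0.1121494 − 0.1166995) / 3 = 0.1106327
I_{2,2} = (16·0.1106327 − 0.1105029) / 15 = 0.1106414

0.11064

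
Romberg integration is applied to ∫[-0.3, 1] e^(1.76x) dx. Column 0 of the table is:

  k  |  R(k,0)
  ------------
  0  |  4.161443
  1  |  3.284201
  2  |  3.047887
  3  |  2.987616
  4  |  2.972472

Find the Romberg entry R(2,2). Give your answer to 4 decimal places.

2.9676

R(1,1) = 3.284201 + (3.284201 − 4.161443)/3 = 2.991787
R(2,1) = 3.047887 + (3.047887 − 3.284201)/3 = 2.969116
R(2,2) = 2.969116 + (2.969116 − 2.991787)/15 = 2.967605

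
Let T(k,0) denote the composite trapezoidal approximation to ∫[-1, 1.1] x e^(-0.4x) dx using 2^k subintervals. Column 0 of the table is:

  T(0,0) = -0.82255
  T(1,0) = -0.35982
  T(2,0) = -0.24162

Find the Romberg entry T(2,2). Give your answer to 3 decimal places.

-0.202

T(1,1) = -0.35982 + (-0.35982 − (-0.82255))/3 = -0.20558
T(2,1) = -0.24162 + (-0.24162 − (-0.35982))/3 = -0.20222
T(2,2) = (16·(-0.20222) − (-0.20558)) / 15 = -0.20200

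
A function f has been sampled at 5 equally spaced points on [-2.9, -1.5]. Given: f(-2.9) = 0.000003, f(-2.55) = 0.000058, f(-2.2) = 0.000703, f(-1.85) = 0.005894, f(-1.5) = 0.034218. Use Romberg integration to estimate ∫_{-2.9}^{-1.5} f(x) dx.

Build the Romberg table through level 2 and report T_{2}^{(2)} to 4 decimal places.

0.0068

T_{0}^{(0)} (trapezoid, 1 panel, h=1.4000): 0.023955
T_{1}^{(0)} (trapezoid, 2 panels, h=0.7000): 0.012469
T_{2}^{(0)} (trapezoid, 4 panels, h=0.3500): 0.008318
T_{1}^{(1)} = 0.012469 + (0.012469 − 0.023955)/3 = 0.008640
T_{2}^{(1)} = 0.008318 + (0.008318 − 0.012469)/3 = 0.006934
T_{2}^{(2)} = 0.006934 + (0.006934 − 0.008640)/15 = 0.006820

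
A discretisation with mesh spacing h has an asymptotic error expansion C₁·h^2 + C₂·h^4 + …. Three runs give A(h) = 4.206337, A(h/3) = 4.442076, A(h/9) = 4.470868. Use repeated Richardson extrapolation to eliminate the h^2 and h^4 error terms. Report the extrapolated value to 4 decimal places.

4.4745

First eliminate the h^2 term (factor 3^2 = 9):
  B₁ = (9·4.442076 − 4.206337)/8 = 4.471543
  B₂ = (9·4.470868 − 4.442076)/8 = 4.474467
Then eliminate the h^4 term (factor 3^4 = 81):
  (81·4.474467 − 4.471543)/80 = 4.474504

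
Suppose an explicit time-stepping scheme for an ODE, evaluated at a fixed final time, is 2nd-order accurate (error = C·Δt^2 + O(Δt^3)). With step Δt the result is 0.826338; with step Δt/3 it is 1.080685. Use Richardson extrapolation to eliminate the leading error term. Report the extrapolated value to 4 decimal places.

1.1125

Extrapolated value = (9·A(Δt/3) − A(Δt)) / (9 − 1)
= (9·1.080685 − 0.826338) / 8
= 8.899827 / 8 = 1.112478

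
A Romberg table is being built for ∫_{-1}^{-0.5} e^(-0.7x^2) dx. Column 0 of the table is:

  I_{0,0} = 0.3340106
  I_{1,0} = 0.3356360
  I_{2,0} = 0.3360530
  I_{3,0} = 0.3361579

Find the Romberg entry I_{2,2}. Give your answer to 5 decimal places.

I_{1,1} = 0.3356360 + (0.3356360 − 0.3340106)/3 = 0.3361778
I_{2,1} = 0.3360530 + (0.3360530 − 0.3356360)/3 = 0.3361920
I_{2,2} = (16·0.3361920 − 0.3361778) / 15 = 0.3361929

0.33619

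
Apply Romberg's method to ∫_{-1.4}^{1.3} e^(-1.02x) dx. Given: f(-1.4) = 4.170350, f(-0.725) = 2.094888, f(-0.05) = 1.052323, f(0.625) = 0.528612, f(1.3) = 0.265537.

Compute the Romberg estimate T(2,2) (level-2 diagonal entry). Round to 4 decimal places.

T(0,0) (trapezoid, 1 panel, h=2.7000): 5.988447
T(1,0) (trapezoid, 2 panels, h=1.3500): 4.414860
T(2,0) (trapezoid, 4 panels, h=0.6750): 3.978292
T(1,1) = 4.414860 + (4.414860 − 5.988447)/3 = 3.890331
T(2,1) = 3.978292 + (3.978292 − 4.414860)/3 = 3.832769
T(2,2) = 3.832769 + (3.832769 − 3.890331)/15 = 3.828932

3.8289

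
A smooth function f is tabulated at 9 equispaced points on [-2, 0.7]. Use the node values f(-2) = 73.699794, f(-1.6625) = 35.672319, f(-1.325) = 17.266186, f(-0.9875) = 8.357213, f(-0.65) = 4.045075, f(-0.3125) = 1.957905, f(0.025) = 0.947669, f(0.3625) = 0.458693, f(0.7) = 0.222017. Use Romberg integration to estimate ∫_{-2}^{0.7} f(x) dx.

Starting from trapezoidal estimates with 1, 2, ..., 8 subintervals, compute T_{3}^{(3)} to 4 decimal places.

34.1794

T_{0}^{(0)} (trapezoid, 1 panel, h=2.7000): 99.794445
T_{1}^{(0)} (trapezoid, 2 panels, h=1.3500): 55.358074
T_{2}^{(0)} (trapezoid, 4 panels, h=0.6750): 39.973389
T_{3}^{(0)} (trapezoid, 8 panels, h=0.3375): 35.662263
T_{1}^{(1)} = 55.358074 + (55.358074 − 99.794445)/3 = 40.545950
T_{2}^{(1)} = 39.973389 + (39.973389 − 55.358074)/3 = 34.845161
T_{3}^{(1)} = 35.662263 + (35.662263 − 39.973389)/3 = 34.225221
T_{2}^{(2)} = 34.845161 + (34.845161 − 40.545950)/15 = 34.465108
T_{3}^{(2)} = 34.225221 + (34.225221 − 34.845161)/15 = 34.183892
T_{3}^{(3)} = 34.183892 + (34.183892 − 34.465108)/63 = 34.179428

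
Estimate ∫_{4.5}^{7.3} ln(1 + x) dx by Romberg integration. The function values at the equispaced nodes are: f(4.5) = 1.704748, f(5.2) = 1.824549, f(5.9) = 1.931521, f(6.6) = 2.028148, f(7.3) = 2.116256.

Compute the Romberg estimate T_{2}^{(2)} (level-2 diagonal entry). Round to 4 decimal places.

5.3888

T_{0}^{(0)} (trapezoid, 1 panel, h=2.8000): 5.349406
T_{1}^{(0)} (trapezoid, 2 panels, h=1.4000): 5.378832
T_{2}^{(0)} (trapezoid, 4 panels, h=0.7000): 5.386304
T_{1}^{(1)} = 5.378832 + (5.378832 − 5.349406)/3 = 5.388641
T_{2}^{(1)} = 5.386304 + (5.386304 − 5.378832)/3 = 5.388795
T_{2}^{(2)} = 5.388795 + (5.388795 − 5.388641)/15 = 5.388805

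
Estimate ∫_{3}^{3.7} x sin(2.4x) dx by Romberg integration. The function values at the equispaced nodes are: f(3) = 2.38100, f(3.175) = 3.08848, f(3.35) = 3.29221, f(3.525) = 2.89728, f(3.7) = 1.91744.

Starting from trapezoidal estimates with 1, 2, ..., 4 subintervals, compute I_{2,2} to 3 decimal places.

2.031

I_{0,0} (trapezoid, 1 panel, h=0.7000): 1.50445
I_{1,0} (trapezoid, 2 panels, h=0.3500): 1.90450
I_{2,0} (trapezoid, 4 panels, h=0.1750): 1.99976
I_{1,1} = 1.90450 + (1.90450 − 1.50445)/3 = 2.03785
I_{2,1} = 1.99976 + (1.99976 − 1.90450)/3 = 2.03151
I_{2,2} = 2.03151 + (2.03151 − 2.03785)/15 = 2.03109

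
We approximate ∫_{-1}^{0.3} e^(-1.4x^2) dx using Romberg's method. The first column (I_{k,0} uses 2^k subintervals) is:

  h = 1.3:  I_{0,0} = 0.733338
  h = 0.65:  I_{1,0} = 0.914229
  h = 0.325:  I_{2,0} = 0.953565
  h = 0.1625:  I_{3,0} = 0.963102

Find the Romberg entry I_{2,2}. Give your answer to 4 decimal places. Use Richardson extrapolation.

Richardson extrapolation on the trapezoidal column (denominator 4−1=3):
I_{1,1} = 0.914229 + (0.914229 − 0.733338)/3 = 0.974526
I_{2,1} = 0.953565 + (0.953565 − 0.914229)/3 = 0.966677
I_{2,2} = (16·0.966677 − 0.974526) / 15 = 0.966154

0.9662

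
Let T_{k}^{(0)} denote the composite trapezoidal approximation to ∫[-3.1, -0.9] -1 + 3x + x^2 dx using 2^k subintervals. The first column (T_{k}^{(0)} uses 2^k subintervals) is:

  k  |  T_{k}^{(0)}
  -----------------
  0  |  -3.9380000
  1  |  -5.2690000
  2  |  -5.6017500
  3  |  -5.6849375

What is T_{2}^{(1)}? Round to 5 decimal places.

-5.71267

T_{2}^{(1)} = (4·(-5.6017500) − (-5.2690000)) / 3 = -5.7126667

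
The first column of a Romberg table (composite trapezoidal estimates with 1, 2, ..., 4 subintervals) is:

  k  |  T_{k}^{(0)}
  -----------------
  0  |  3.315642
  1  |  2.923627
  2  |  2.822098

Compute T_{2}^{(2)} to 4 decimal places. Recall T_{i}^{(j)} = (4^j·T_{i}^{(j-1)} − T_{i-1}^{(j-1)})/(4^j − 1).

2.7879

Richardson extrapolation on the trapezoidal column (denominator 4−1=3):
T_{1}^{(1)} = (4·2.923627 − 3.315642) / 3 = 2.792955
T_{2}^{(1)} = 2.822098 + (2.822098 − 2.923627)/3 = 2.788255
T_{2}^{(2)} = 2.788255 + (2.788255 − 2.792955)/15 = 2.787942
(Column j=1 coincides with Simpson's rule on the same nodes.)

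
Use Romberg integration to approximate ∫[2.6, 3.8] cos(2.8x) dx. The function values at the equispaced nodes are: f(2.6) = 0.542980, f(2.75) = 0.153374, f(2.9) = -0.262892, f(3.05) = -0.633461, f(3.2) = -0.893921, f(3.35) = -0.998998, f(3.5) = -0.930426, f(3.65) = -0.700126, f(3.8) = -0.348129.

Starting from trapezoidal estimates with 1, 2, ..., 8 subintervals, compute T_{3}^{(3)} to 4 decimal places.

-0.6347

T_{0}^{(0)} (trapezoid, 1 panel, h=1.2000): 0.116911
T_{1}^{(0)} (trapezoid, 2 panels, h=0.6000): -0.477897
T_{2}^{(0)} (trapezoid, 4 panels, h=0.3000): -0.596944
T_{3}^{(0)} (trapezoid, 8 panels, h=0.1500): -0.625354
T_{1}^{(1)} = -0.477897 + (-0.477897 − 0.116911)/3 = -0.676166
T_{2}^{(1)} = -0.596944 + (-0.596944 − (-0.477897))/3 = -0.636626
T_{3}^{(1)} = -0.625354 + (-0.625354 − (-0.596944))/3 = -0.634824
T_{2}^{(2)} = -0.636626 + (-0.636626 − (-0.676166))/15 = -0.633990
T_{3}^{(2)} = -0.634824 + (-0.634824 − (-0.636626))/15 = -0.634704
T_{3}^{(3)} = -0.634704 + (-0.634704 − (-0.633990))/63 = -0.634715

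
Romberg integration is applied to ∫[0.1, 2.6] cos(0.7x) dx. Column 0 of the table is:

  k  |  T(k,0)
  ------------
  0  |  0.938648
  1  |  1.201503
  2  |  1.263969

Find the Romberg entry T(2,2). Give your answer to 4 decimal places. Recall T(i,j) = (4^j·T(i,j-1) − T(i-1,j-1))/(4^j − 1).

T(1,1) = 1.201503 + (1.201503 − 0.938648)/3 = 1.289121
T(2,1) = (4·1.263969 − 1.201503) / 3 = 1.284791
T(2,2) = 1.284791 + (1.284791 − 1.289121)/15 = 1.284502
(Column j=1 coincides with Simpson's rule on the same nodes.)

1.2845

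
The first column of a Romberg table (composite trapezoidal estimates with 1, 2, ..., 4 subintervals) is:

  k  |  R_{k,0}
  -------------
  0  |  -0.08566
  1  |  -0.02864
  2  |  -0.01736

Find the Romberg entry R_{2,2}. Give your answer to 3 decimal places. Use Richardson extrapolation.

Richardson extrapolation on the trapezoidal column (denominator 4−1=3):
R_{1,1} = -0.02864 + (-0.02864 − (-0.08566))/3 = -0.00963
R_{2,1} = (4·(-0.01736) − (-0.02864)) / 3 = -0.01360
R_{2,2} = (16·(-0.01360) − (-0.00963)) / 15 = -0.01386

-0.014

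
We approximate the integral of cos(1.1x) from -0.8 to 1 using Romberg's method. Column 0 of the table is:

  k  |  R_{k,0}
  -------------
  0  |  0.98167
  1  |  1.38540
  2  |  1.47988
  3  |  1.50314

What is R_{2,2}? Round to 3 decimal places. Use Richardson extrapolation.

R_{1,1} = (4·1.38540 − 0.98167) / 3 = 1.51998
R_{2,1} = 1.47988 + (1.47988 − 1.38540)/3 = 1.51137
R_{2,2} = (16·1.51137 − 1.51998) / 15 = 1.51080

1.511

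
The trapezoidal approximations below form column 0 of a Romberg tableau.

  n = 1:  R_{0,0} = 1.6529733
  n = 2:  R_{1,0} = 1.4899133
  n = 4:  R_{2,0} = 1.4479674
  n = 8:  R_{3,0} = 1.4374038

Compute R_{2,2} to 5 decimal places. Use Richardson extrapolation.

1.43388

R_{1,1} = (4·1.4899133 − 1.6529733) / 3 = 1.4355600
R_{2,1} = 1.4479674 + (1.4479674 − 1.4899133)/3 = 1.4339854
R_{2,2} = (16·1.4339854 − 1.4355600) / 15 = 1.4338804
(Column j=1 coincides with Simpson's rule on the same nodes.)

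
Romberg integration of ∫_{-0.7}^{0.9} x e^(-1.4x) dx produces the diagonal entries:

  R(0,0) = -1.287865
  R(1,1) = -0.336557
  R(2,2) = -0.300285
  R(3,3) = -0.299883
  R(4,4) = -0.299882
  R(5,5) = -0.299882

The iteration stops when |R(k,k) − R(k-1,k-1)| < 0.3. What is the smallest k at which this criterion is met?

k = 2

|R(1,1) − R(0,0)| = 0.951308 ≥ 0.3
|R(2,2) − R(1,1)| = 0.036272 < 0.3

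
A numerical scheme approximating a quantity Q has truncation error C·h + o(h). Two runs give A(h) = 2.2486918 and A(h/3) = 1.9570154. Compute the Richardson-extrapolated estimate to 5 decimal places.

Extrapolated value = (3·A(h/3) − A(h)) / (3 − 1)
= (3·1.9570154 − 2.2486918) / 2
= 3.6223544 / 2 = 1.8111772

1.81118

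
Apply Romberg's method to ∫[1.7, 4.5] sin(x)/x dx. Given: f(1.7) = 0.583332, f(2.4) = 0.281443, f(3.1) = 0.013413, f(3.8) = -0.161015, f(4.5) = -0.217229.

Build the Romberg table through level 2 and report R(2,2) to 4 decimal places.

0.2046

R(0,0) (trapezoid, 1 panel, h=2.8000): 0.512544
R(1,0) (trapezoid, 2 panels, h=1.4000): 0.275050
R(2,0) (trapezoid, 4 panels, h=0.7000): 0.221825
R(1,1) = 0.275050 + (0.275050 − 0.512544)/3 = 0.195885
R(2,1) = 0.221825 + (0.221825 − 0.275050)/3 = 0.204083
R(2,2) = 0.204083 + (0.204083 − 0.195885)/15 = 0.204630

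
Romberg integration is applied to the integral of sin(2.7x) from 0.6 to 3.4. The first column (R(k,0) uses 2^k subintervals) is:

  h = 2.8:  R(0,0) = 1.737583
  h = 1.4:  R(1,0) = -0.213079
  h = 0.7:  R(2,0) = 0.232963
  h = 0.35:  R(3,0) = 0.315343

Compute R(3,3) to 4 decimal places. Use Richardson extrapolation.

0.3382

R(1,1) = -0.213079 + (-0.213079 − 1.737583)/3 = -0.863300
R(2,1) = 0.232963 + (0.232963 − (-0.213079))/3 = 0.381644
R(3,1) = 0.315343 + (0.315343 − 0.232963)/3 = 0.342803
R(2,2) = (16·0.381644 − (-0.863300)) / 15 = 0.464640
R(3,2) = (16·0.342803 − 0.381644) / 15 = 0.340214
R(3,3) = 0.340214 + (0.340214 − 0.464640)/63 = 0.338239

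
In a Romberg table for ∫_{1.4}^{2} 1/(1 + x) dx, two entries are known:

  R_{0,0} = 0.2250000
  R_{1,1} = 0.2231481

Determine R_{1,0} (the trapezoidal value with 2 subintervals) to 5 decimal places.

0.22361

From R_{1,1} = (4·R_{1,0} − R_{0,0})/3, solve for R_{1,0}:
4·R_{1,0} = 3·0.2231481 + 0.2250000 = 0.8944443
R_{1,0} = 0.2236111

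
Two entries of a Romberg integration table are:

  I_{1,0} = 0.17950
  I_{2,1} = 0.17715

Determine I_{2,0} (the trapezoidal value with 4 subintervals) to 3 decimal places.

0.178

From I_{2,1} = (4·I_{2,0} − I_{1,0})/3, solve for I_{2,0}:
4·I_{2,0} = 3·0.17715 + 0.17950 = 0.71095
I_{2,0} = 0.17774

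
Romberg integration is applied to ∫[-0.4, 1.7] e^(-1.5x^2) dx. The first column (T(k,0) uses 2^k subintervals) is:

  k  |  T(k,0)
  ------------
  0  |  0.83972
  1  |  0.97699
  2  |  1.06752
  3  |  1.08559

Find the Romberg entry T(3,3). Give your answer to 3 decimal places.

1.091

Richardson extrapolation on the trapezoidal column (denominator 4−1=3):
T(1,1) = 0.97699 + (0.97699 − 0.83972)/3 = 1.02275
T(2,1) = 1.06752 + (1.06752 − 0.97699)/3 = 1.09770
T(3,1) = 1.08559 + (1.08559 − 1.06752)/3 = 1.09161
T(2,2) = 1.09770 + (1.09770 − 1.02275)/15 = 1.10270
T(3,2) = (16·1.09161 − 1.09770) / 15 = 1.09120
T(3,3) = (64·1.09120 − 1.10270) / 63 = 1.09102
(Column j=1 coincides with Simpson's rule on the same nodes.)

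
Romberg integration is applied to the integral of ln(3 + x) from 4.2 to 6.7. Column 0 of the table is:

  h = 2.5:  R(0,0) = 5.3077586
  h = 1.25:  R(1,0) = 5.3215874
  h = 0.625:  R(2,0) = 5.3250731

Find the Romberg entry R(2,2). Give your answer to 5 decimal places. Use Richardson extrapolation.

5.32624

Richardson extrapolation on the trapezoidal column (denominator 4−1=3):
R(1,1) = 5.3215874 + (5.3215874 − 5.3077586)/3 = 5.3261970
R(2,1) = 5.3250731 + (5.3250731 − 5.3215874)/3 = 5.3262350
R(2,2) = (16·5.3262350 − 5.3261970) / 15 = 5.3262375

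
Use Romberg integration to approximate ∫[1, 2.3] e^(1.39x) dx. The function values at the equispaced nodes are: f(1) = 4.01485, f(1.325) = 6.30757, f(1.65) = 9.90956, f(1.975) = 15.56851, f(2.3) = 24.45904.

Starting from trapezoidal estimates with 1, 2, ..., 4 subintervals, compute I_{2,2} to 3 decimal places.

I_{0,0} (trapezoid, 1 panel, h=1.3000): 18.50803
I_{1,0} (trapezoid, 2 panels, h=0.6500): 15.69523
I_{2,0} (trapezoid, 4 panels, h=0.3250): 14.95734
I_{1,1} = 15.69523 + (15.69523 − 18.50803)/3 = 14.75763
I_{2,1} = 14.95734 + (14.95734 − 15.69523)/3 = 14.71138
I_{2,2} = 14.71138 + (14.71138 − 14.75763)/15 = 14.70830

14.708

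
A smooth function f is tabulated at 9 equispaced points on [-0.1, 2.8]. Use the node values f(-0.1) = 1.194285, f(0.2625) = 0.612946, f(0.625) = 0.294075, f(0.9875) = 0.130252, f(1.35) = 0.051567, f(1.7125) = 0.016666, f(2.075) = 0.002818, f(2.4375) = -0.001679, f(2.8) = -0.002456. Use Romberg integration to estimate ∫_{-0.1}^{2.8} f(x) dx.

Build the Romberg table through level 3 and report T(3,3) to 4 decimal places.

0.5943

T(0,0) (trapezoid, 1 panel, h=2.9000): 1.728152
T(1,0) (trapezoid, 2 panels, h=1.4500): 0.938848
T(2,0) (trapezoid, 4 panels, h=0.7250): 0.684672
T(3,0) (trapezoid, 8 panels, h=0.3625): 0.617178
T(1,1) = 0.938848 + (0.938848 − 1.728152)/3 = 0.675747
T(2,1) = 0.684672 + (0.684672 − 0.938848)/3 = 0.599947
T(3,1) = 0.617178 + (0.617178 − 0.684672)/3 = 0.594680
T(2,2) = 0.599947 + (0.599947 − 0.675747)/15 = 0.594894
T(3,2) = 0.594680 + (0.594680 − 0.599947)/15 = 0.594329
T(3,3) = 0.594329 + (0.594329 − 0.594894)/63 = 0.594320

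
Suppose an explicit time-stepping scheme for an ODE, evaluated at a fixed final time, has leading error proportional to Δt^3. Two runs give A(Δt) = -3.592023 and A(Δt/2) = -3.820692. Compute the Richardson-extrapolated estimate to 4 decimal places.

-3.8534

The leading error scales as Δt^3; refining by a factor of 2 reduces it by 2^3 = 8.
Extrapolated value = (8·A(Δt/2) − A(Δt)) / (8 − 1)
= (8·(-3.820692) − (-3.592023)) / 7
= -26.973513 / 7 = -3.853359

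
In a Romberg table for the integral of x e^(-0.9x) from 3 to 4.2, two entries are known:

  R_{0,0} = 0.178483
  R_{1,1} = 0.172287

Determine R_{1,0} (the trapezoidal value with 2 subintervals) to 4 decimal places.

0.1738

From R_{1,1} = (4·R_{1,0} − R_{0,0})/3, solve for R_{1,0}:
4·R_{1,0} = 3·0.172287 + 0.178483 = 0.695344
R_{1,0} = 0.173836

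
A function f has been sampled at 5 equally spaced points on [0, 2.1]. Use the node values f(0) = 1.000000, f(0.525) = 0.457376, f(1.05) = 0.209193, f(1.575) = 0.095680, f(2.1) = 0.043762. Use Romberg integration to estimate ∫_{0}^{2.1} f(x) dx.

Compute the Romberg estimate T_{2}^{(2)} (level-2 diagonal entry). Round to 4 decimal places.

0.6420

T_{0}^{(0)} (trapezoid, 1 panel, h=2.1000): 1.095950
T_{1}^{(0)} (trapezoid, 2 panels, h=1.0500): 0.767628
T_{2}^{(0)} (trapezoid, 4 panels, h=0.5250): 0.674168
T_{1}^{(1)} = 0.767628 + (0.767628 − 1.095950)/3 = 0.658187
T_{2}^{(1)} = 0.674168 + (0.674168 − 0.767628)/3 = 0.643015
T_{2}^{(2)} = 0.643015 + (0.643015 − 0.658187)/15 = 0.642004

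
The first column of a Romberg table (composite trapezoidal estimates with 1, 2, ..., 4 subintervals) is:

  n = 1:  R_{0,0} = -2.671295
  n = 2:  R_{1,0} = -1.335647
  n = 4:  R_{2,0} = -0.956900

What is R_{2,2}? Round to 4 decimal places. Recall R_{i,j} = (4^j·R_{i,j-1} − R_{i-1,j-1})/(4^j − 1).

R_{1,1} = (4·(-1.335647) − (-2.671295)) / 3 = -0.890431
R_{2,1} = (4·(-0.956900) − (-1.335647)) / 3 = -0.830651
R_{2,2} = -0.830651 + (-0.830651 − (-0.890431))/15 = -0.826666

-0.8267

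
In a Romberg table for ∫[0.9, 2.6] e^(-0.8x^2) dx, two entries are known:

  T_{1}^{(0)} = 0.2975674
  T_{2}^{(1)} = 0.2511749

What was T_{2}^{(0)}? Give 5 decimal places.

From T_{2}^{(1)} = (4·T_{2}^{(0)} − T_{1}^{(0)})/3, solve for T_{2}^{(0)}:
4·T_{2}^{(0)} = 3·0.2511749 + 0.2975674 = 1.0510921
T_{2}^{(0)} = 0.2627730

0.26277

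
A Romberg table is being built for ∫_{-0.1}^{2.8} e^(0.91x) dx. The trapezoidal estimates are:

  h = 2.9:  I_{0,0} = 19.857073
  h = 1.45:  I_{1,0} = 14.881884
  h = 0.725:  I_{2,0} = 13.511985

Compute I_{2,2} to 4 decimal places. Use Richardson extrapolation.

I_{1,1} = 14.881884 + (14.881884 − 19.857073)/3 = 13.223488
I_{2,1} = 13.511985 + (13.511985 − 14.881884)/3 = 13.055352
I_{2,2} = (16·13.055352 − 13.223488) / 15 = 13.044143

13.0441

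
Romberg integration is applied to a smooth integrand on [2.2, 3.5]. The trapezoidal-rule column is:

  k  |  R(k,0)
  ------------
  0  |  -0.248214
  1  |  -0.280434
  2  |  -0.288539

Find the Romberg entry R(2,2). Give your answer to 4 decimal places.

-0.2912

Richardson extrapolation on the trapezoidal column (denominator 4−1=3):
R(1,1) = -0.280434 + (-0.280434 − (-0.248214))/3 = -0.291174
R(2,1) = -0.288539 + (-0.288539 − (-0.280434))/3 = -0.291241
R(2,2) = (16·(-0.291241) − (-0.291174)) / 15 = -0.291245
(Column j=1 coincides with Simpson's rule on the same nodes.)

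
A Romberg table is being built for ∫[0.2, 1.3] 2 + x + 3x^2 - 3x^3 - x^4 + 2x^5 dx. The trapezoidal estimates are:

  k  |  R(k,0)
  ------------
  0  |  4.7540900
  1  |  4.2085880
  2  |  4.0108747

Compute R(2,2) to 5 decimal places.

3.93952

R(1,1) = 4.2085880 + (4.2085880 − 4.7540900)/3 = 4.0267540
R(2,1) = (4·4.0108747 − 4.2085880) / 3 = 3.9449703
R(2,2) = (16·3.9449703 − 4.0267540) / 15 = 3.9395181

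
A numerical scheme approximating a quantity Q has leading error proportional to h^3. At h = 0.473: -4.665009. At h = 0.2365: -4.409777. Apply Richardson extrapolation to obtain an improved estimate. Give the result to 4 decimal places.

Extrapolated value = (8·A(h/2) − A(h)) / (8 − 1)
= (8·(-4.409777) − (-4.665009)) / 7
= -30.613207 / 7 = -4.373315

-4.3733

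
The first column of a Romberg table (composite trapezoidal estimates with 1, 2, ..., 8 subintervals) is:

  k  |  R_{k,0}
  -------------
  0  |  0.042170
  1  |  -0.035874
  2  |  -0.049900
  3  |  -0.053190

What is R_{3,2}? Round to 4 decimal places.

R_{2,1} = -0.049900 + (-0.049900 − (-0.035874))/3 = -0.054575
R_{3,1} = (4·(-0.053190) − (-0.049900)) / 3 = -0.054287
R_{3,2} = -0.054287 + (-0.054287 − (-0.054575))/15 = -0.054268

-0.0543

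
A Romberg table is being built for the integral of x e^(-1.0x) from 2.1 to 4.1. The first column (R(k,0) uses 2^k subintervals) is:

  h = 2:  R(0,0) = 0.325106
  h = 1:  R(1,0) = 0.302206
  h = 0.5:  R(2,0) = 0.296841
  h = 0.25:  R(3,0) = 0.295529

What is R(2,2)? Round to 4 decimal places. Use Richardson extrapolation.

0.2951

R(1,1) = 0.302206 + (0.302206 − 0.325106)/3 = 0.294573
R(2,1) = (4·0.296841 − 0.302206) / 3 = 0.295053
R(2,2) = (16·0.295053 − 0.294573) / 15 = 0.295085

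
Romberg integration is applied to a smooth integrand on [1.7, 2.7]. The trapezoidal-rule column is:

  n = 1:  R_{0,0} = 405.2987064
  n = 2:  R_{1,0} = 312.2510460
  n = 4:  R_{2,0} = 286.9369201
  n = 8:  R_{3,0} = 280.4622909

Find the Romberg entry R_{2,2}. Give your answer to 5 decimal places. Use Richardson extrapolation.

Richardson extrapolation on the trapezoidal column (denominator 4−1=3):
R_{1,1} = 312.2510460 + (312.2510460 − 405.2987064)/3 = 281.2351592
R_{2,1} = (4·286.9369201 − 312.2510460) / 3 = 278.4988781
R_{2,2} = (16·278.4988781 − 281.2351592) / 15 = 278.3164594
(Column j=1 coincides with Simpson's rule on the same nodes.)

278.31646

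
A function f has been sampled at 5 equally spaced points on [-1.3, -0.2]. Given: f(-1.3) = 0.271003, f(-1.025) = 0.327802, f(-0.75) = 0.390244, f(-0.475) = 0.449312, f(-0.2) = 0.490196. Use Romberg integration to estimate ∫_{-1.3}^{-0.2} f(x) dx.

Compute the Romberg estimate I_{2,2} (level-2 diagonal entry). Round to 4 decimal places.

0.4263

I_{0,0} (trapezoid, 1 panel, h=1.1000): 0.418659
I_{1,0} (trapezoid, 2 panels, h=0.5500): 0.423964
I_{2,0} (trapezoid, 4 panels, h=0.2750): 0.425688
I_{1,1} = 0.423964 + (0.423964 − 0.418659)/3 = 0.425732
I_{2,1} = 0.425688 + (0.425688 − 0.423964)/3 = 0.426263
I_{2,2} = 0.426263 + (0.426263 − 0.425732)/15 = 0.426298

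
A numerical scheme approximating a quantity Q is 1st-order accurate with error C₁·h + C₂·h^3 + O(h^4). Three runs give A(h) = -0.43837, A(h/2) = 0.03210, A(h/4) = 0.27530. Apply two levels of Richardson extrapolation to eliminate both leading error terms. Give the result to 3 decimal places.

First eliminate the h term (factor 2^1 = 2):
  B₁ = (2·0.03210 − (-0.43837))/1 = 0.50257
  B₂ = (2·0.27530 − 0.03210)/1 = 0.51850
Then eliminate the h^3 term (factor 2^3 = 8):
  (8·0.51850 − 0.50257)/7 = 0.52078

0.521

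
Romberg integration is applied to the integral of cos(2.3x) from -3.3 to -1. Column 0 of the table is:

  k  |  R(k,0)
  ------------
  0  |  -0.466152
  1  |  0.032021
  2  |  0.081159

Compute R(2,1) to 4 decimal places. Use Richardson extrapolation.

R(2,1) = 0.081159 + (0.081159 − 0.032021)/3 = 0.097538
(Column j=1 coincides with Simpson's rule on the same nodes.)

0.0975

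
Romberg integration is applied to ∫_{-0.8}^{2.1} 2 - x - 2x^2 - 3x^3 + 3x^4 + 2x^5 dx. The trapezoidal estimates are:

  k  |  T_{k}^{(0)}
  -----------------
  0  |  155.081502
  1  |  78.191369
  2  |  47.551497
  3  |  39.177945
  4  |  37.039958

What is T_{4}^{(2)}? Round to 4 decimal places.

Richardson extrapolation on the trapezoidal column (denominator 4−1=3):
T_{3}^{(1)} = (4·39.177945 − 47.551497) / 3 = 36.386761
T_{4}^{(1)} = (4·37.039958 − 39.177945) / 3 = 36.327296
T_{4}^{(2)} = 36.327296 + (36.327296 − 36.386761)/15 = 36.323332
(Column j=1 coincides with Simpson's rule on the same nodes.)

36.3233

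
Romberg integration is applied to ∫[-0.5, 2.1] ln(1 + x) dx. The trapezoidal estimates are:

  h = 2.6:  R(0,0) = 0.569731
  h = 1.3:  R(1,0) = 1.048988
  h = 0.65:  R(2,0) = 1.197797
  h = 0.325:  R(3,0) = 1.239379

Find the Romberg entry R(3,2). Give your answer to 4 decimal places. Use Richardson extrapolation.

1.2536

Richardson extrapolation on the trapezoidal column (denominator 4−1=3):
R(2,1) = 1.197797 + (1.197797 − 1.048988)/3 = 1.247400
R(3,1) = 1.239379 + (1.239379 − 1.197797)/3 = 1.253240
R(3,2) = (16·1.253240 − 1.247400) / 15 = 1.253629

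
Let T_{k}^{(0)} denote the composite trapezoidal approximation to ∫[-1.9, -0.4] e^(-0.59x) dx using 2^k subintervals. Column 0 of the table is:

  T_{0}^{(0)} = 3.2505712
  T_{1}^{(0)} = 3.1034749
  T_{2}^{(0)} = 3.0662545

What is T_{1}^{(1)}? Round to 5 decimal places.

3.05444

Richardson extrapolation on the trapezoidal column (denominator 4−1=3):
T_{1}^{(1)} = 3.1034749 + (3.1034749 − 3.2505712)/3 = 3.0544428
(Column j=1 coincides with Simpson's rule on the same nodes.)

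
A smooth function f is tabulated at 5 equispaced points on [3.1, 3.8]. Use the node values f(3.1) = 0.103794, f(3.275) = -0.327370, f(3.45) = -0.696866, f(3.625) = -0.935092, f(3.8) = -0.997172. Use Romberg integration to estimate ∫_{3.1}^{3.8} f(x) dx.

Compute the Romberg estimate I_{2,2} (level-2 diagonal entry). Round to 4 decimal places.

I_{0,0} (trapezoid, 1 panel, h=0.7000): -0.312682
I_{1,0} (trapezoid, 2 panels, h=0.3500): -0.400244
I_{2,0} (trapezoid, 4 panels, h=0.1750): -0.421053
I_{1,1} = -0.400244 + (-0.400244 − (-0.312682))/3 = -0.429431
I_{2,1} = -0.421053 + (-0.421053 − (-0.400244))/3 = -0.427989
I_{2,2} = -0.427989 + (-0.427989 − (-0.429431))/15 = -0.427893

-0.4279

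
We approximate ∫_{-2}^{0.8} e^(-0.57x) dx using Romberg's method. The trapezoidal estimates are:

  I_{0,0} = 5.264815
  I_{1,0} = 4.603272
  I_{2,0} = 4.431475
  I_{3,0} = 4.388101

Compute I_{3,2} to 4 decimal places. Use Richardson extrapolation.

4.3736

Richardson extrapolation on the trapezoidal column (denominator 4−1=3):
I_{2,1} = (4·4.431475 − 4.603272) / 3 = 4.374209
I_{3,1} = 4.388101 + (4.388101 − 4.431475)/3 = 4.373643
I_{3,2} = 4.373643 + (4.373643 − 4.374209)/15 = 4.373605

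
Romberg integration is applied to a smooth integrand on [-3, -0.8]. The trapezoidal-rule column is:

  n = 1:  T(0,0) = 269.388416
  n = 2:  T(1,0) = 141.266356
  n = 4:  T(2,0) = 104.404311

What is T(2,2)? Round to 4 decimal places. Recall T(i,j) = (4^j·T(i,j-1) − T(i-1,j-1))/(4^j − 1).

91.6875

Richardson extrapolation on the trapezoidal column (denominator 4−1=3):
T(1,1) = (4·141.266356 − 269.388416) / 3 = 98.559003
T(2,1) = (4·104.404311 − 141.266356) / 3 = 92.116963
T(2,2) = 92.116963 + (92.116963 − 98.559003)/15 = 91.687494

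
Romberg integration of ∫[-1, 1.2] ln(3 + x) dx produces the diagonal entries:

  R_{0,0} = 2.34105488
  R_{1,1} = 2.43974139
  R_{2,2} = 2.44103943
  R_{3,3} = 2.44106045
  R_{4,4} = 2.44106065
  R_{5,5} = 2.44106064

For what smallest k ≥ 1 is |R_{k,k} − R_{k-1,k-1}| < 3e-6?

k = 4

|R_{1,1} − R_{0,0}| = 0.09868651 ≥ 3e-6
|R_{2,2} − R_{1,1}| = 0.00129804 ≥ 3e-6
|R_{3,3} − R_{2,2}| = 0.00002102 ≥ 3e-6
|R_{4,4} − R_{3,3}| = 0.00000020 < 3e-6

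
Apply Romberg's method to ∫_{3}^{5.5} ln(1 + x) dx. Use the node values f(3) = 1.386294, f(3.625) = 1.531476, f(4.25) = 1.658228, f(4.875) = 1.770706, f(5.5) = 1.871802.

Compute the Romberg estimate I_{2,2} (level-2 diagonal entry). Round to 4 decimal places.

I_{0,0} (trapezoid, 1 panel, h=2.5000): 4.072620
I_{1,0} (trapezoid, 2 panels, h=1.2500): 4.109095
I_{2,0} (trapezoid, 4 panels, h=0.6250): 4.118411
I_{1,1} = 4.109095 + (4.109095 − 4.072620)/3 = 4.121253
I_{2,1} = 4.118411 + (4.118411 − 4.109095)/3 = 4.121516
I_{2,2} = 4.121516 + (4.121516 − 4.121253)/15 = 4.121534

4.1215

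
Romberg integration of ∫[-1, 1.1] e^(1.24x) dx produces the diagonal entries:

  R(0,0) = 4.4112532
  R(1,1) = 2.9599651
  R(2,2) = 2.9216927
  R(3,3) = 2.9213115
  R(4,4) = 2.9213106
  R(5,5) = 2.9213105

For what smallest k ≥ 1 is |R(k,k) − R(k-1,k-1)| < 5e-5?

|R(1,1) − R(0,0)| = 1.4512881 ≥ 5e-5
|R(2,2) − R(1,1)| = 0.0382724 ≥ 5e-5
|R(3,3) − R(2,2)| = 0.0003812 ≥ 5e-5
|R(4,4) − R(3,3)| = 0.0000009 < 5e-5

k = 4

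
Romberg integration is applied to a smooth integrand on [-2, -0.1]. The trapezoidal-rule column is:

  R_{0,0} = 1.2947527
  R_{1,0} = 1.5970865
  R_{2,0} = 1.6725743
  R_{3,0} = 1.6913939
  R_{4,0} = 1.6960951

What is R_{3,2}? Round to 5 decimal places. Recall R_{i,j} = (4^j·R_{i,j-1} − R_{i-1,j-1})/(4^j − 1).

1.69766

R_{2,1} = (4·1.6725743 − 1.5970865) / 3 = 1.6977369
R_{3,1} = (4·1.6913939 − 1.6725743) / 3 = 1.6976671
R_{3,2} = 1.6976671 + (1.6976671 − 1.6977369)/15 = 1.6976624
(Column j=1 coincides with Simpson's rule on the same nodes.)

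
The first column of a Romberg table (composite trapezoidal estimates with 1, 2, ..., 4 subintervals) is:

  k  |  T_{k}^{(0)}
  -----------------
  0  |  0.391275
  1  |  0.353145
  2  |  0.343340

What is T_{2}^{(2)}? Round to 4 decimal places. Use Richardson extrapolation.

0.3400

T_{1}^{(1)} = 0.353145 + (0.353145 − 0.391275)/3 = 0.340435
T_{2}^{(1)} = 0.343340 + (0.343340 − 0.353145)/3 = 0.340072
T_{2}^{(2)} = (16·0.340072 − 0.340435) / 15 = 0.340048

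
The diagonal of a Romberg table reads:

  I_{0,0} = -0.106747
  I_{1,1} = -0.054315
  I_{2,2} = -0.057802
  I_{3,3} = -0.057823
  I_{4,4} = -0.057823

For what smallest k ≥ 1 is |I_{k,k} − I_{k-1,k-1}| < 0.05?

|I_{1,1} − I_{0,0}| = 0.052432 ≥ 0.05
|I_{2,2} − I_{1,1}| = 0.003487 < 0.05

k = 2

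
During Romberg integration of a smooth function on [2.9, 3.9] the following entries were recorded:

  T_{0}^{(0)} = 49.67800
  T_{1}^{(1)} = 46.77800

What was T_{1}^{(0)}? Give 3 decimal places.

47.503

From T_{1}^{(1)} = (4·T_{1}^{(0)} − T_{0}^{(0)})/3, solve for T_{1}^{(0)}:
4·T_{1}^{(0)} = 3·46.77800 + 49.67800 = 190.01200
T_{1}^{(0)} = 47.50300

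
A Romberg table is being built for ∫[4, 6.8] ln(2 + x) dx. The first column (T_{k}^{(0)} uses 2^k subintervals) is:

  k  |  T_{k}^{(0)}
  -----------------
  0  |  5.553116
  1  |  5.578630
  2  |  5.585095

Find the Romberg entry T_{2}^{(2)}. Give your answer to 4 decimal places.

T_{1}^{(1)} = 5.578630 + (5.578630 − 5.553116)/3 = 5.587135
T_{2}^{(1)} = (4·5.585095 − 5.578630) / 3 = 5.587250
T_{2}^{(2)} = (16·5.587250 − 5.587135) / 15 = 5.587258

5.5873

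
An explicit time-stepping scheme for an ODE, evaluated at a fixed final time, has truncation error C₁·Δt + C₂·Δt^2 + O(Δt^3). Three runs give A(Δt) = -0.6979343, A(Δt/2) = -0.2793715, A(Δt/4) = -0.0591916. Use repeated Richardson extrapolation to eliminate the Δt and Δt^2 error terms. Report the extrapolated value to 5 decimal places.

First eliminate the Δt term (factor 2^1 = 2):
  B₁ = (2·(-0.2793715) − (-0.6979343))/1 = 0.1391913
  B₂ = (2·(-0.0591916) − (-0.2793715))/1 = 0.1609883
Then eliminate the Δt^2 term (factor 2^2 = 4):
  (4·0.1609883 − 0.1391913)/3 = 0.1682540

0.16825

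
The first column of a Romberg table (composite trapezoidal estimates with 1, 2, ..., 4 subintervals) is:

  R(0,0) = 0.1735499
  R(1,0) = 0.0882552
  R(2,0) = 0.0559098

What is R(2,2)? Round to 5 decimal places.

0.04415

Richardson extrapolation on the trapezoidal column (denominator 4−1=3):
R(1,1) = 0.0882552 + (0.0882552 − 0.1735499)/3 = 0.0598236
R(2,1) = 0.0559098 + (0.0559098 − 0.0882552)/3 = 0.0451280
R(2,2) = (16·0.0451280 − 0.0598236) / 15 = 0.0441483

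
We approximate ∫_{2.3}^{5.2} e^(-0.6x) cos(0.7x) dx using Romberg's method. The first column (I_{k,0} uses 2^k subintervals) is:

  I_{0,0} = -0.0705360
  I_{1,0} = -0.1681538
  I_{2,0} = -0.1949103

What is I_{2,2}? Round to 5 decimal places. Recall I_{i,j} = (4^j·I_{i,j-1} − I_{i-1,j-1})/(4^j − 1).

-0.20404

Richardson extrapolation on the trapezoidal column (denominator 4−1=3):
I_{1,1} = (4·(-0.1681538) − (-0.0705360)) / 3 = -0.2006931
I_{2,1} = (4·(-0.1949103) − (-0.1681538)) / 3 = -0.2038291
I_{2,2} = -0.2038291 + (-0.2038291 − (-0.2006931))/15 = -0.2040382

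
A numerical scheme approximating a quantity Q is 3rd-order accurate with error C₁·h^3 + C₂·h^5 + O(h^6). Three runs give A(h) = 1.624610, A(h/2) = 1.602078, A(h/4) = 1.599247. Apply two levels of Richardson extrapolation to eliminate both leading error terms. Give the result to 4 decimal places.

First eliminate the h^3 term (factor 2^3 = 8):
  B₁ = (8·1.602078 − 1.624610)/7 = 1.598859
  B₂ = (8·1.599247 − 1.602078)/7 = 1.598843
Then eliminate the h^5 term (factor 2^5 = 32):
  (32·1.598843 − 1.598859)/31 = 1.598842

1.5988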